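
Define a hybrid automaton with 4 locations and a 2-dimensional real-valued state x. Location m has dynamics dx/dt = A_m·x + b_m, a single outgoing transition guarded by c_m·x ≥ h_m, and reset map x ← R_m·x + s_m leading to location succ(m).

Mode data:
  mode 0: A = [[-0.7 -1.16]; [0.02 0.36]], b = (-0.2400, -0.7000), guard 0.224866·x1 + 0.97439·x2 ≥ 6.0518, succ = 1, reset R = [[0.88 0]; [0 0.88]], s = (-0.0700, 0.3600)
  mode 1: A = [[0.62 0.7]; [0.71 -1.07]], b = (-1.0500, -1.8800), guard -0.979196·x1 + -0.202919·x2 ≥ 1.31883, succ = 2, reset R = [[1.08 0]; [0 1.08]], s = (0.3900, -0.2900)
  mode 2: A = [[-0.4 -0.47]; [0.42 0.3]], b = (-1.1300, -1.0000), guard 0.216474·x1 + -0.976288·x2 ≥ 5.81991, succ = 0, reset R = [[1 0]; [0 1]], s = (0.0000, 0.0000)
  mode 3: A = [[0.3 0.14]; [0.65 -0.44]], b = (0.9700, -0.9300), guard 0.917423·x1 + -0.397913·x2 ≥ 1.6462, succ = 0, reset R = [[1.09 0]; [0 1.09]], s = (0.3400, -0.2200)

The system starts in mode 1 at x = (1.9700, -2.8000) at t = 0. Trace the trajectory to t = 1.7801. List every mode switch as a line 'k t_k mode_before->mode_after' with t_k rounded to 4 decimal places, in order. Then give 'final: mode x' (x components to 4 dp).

1 1.4518 1->2
final: 2 -0.5452 -2.9355

Mode 1: guard c·x = 1.3188 hit at Δt = 1.4518 (t = 1.4518), x⁻ = (-0.9674, -1.8311) → reset → x⁺ = (-0.6548, -2.2676), jump to mode 2
Mode 2: flow for 0.3283 to horizon, guard not reached → x = (-0.5452, -2.9355)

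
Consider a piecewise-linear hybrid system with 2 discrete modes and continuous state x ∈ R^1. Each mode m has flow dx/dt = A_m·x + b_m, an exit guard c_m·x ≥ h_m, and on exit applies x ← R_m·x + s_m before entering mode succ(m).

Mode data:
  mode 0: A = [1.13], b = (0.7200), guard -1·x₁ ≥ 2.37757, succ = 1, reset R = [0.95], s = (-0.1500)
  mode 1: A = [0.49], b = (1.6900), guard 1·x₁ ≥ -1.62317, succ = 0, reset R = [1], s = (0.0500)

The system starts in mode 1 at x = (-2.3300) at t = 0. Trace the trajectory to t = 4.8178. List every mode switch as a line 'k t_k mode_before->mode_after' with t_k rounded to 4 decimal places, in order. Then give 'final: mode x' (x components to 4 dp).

Mode 1: guard c·x = -1.6232 hit at Δt = 0.9992 (t = 0.9992), x⁻ = (-1.6232) → reset → x⁺ = (-1.5732), jump to mode 0
Mode 0: guard c·x = 2.3776 hit at Δt = 0.5489 (t = 1.5481), x⁻ = (-2.3776) → reset → x⁺ = (-2.4087), jump to mode 1
Mode 1: guard c·x = -1.6232 hit at Δt = 1.1480 (t = 2.6961), x⁻ = (-1.6232) → reset → x⁺ = (-1.5732), jump to mode 0
Mode 0: guard c·x = 2.3776 hit at Δt = 0.5489 (t = 3.2450), x⁻ = (-2.3776) → reset → x⁺ = (-2.4087), jump to mode 1
Mode 1: guard c·x = -1.6232 hit at Δt = 1.1480 (t = 4.3930), x⁻ = (-1.6232) → reset → x⁺ = (-1.5732), jump to mode 0
Mode 0: flow for 0.4248 to horizon, guard not reached → x = (-2.1498)

1 0.9992 1->0
2 1.5481 0->1
3 2.6961 1->0
4 3.2450 0->1
5 4.3930 1->0
final: 0 -2.1498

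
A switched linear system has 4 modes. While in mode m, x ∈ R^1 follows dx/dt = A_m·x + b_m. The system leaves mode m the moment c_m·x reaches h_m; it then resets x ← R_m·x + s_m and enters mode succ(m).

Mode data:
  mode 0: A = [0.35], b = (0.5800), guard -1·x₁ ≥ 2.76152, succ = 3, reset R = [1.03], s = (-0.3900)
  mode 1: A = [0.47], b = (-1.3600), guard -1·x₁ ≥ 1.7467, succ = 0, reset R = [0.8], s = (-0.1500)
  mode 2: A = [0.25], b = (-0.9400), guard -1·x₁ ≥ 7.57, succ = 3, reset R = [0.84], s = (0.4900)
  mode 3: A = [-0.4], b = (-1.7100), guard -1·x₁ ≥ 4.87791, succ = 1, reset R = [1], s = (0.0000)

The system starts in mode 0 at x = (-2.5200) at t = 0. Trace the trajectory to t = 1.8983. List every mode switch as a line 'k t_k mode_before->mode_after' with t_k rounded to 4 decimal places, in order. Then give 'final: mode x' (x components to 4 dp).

Mode 0: guard c·x = 2.7615 hit at Δt = 0.7051 (t = 0.7051), x⁻ = (-2.7615) → reset → x⁺ = (-3.2344), jump to mode 3
Mode 3: flow for 1.1932 to horizon, guard not reached → x = (-3.6293)

1 0.7051 0->3
final: 3 -3.6293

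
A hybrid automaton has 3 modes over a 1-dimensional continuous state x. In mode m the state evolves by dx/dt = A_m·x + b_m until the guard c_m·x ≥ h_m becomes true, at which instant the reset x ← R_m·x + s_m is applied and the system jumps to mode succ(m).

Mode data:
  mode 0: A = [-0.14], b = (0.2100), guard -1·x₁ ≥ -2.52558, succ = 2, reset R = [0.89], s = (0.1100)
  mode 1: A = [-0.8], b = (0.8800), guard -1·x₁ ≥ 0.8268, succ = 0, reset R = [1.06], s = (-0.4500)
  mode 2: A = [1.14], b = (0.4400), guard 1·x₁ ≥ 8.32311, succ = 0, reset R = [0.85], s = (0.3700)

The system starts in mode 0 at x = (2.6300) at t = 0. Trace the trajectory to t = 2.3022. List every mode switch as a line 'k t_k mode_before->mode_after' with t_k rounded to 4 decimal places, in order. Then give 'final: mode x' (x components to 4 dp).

1 0.6926 0->2
2 1.7058 2->0
final: 0 6.9684

Mode 0: guard c·x = -2.5256 hit at Δt = 0.6926 (t = 0.6926), x⁻ = (2.5256) → reset → x⁺ = (2.3578), jump to mode 2
Mode 2: guard c·x = 8.3231 hit at Δt = 1.0132 (t = 1.7058), x⁻ = (8.3231) → reset → x⁺ = (7.4446), jump to mode 0
Mode 0: flow for 0.5964 to horizon, guard not reached → x = (6.9684)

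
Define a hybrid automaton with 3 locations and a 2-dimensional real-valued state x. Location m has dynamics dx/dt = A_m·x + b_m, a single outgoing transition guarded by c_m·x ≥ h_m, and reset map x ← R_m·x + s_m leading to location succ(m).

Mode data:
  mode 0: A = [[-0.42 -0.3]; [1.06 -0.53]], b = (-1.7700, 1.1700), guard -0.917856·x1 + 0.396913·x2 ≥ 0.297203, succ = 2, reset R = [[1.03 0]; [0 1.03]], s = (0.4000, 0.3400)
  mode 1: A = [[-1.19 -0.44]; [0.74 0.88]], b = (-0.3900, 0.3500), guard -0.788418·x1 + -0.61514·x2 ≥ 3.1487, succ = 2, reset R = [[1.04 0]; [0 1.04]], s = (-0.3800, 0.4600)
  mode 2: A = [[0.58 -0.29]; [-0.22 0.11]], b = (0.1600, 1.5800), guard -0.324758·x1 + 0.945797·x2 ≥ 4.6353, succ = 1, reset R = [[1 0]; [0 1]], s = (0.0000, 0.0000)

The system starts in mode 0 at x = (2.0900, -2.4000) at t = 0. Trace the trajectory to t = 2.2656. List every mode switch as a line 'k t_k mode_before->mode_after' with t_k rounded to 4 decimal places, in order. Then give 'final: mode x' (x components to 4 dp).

1 1.1207 0->2
final: 2 -0.0113 2.7627

Mode 0: guard c·x = 0.2972 hit at Δt = 1.1207 (t = 1.1207), x⁻ = (-0.1381, 0.4294) → reset → x⁺ = (0.2577, 0.7822), jump to mode 2
Mode 2: flow for 1.1449 to horizon, guard not reached → x = (-0.0113, 2.7627)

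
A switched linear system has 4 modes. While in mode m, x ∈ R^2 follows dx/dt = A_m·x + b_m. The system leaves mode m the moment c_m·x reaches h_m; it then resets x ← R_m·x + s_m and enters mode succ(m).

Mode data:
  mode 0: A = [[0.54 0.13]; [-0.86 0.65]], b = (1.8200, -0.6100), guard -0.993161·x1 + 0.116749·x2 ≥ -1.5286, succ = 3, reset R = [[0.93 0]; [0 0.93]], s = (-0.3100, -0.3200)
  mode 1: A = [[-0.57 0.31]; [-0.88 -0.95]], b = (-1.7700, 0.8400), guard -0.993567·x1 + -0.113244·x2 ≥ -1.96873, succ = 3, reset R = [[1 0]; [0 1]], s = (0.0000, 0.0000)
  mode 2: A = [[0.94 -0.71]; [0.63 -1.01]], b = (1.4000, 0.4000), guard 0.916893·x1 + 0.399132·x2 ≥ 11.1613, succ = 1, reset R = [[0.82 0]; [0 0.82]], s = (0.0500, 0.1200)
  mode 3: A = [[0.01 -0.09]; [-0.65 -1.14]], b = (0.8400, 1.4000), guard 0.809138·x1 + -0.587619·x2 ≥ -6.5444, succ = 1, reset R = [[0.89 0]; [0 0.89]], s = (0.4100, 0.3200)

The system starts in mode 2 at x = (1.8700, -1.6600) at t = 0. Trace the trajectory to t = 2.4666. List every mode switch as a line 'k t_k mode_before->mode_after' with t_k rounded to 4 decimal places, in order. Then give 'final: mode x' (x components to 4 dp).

1 1.4045 2->1
final: 1 3.3340 -1.7005

Mode 2: guard c·x = 11.1613 hit at Δt = 1.4045 (t = 1.4045), x⁻ = (10.8193, 3.1096) → reset → x⁺ = (8.9219, 2.6698), jump to mode 1
Mode 1: flow for 1.0621 to horizon, guard not reached → x = (3.3340, -1.7005)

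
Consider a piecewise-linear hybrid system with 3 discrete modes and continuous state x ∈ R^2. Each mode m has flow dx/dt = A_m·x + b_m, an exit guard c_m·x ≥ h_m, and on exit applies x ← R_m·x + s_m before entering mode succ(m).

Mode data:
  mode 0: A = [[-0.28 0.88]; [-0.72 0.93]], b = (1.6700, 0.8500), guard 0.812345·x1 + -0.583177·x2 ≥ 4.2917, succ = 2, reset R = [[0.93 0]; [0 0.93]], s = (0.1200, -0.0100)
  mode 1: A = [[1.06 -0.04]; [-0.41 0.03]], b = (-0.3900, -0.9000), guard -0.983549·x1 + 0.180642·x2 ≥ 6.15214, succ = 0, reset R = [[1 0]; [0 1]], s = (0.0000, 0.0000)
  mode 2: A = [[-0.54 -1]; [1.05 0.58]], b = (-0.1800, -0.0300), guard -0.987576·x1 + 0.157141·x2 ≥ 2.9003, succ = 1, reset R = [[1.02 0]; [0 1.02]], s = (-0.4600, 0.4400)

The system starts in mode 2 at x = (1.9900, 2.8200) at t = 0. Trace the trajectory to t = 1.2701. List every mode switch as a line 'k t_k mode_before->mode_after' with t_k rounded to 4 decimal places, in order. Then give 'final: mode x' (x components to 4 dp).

Mode 2: guard c·x = 2.9003 hit at Δt = 0.9569 (t = 0.9569), x⁻ = (-2.1361, 5.0322) → reset → x⁺ = (-2.6388, 5.5729), jump to mode 1
Mode 1: flow for 0.3132 to horizon, guard not reached → x = (-3.9066, 5.7598)

1 0.9569 2->1
final: 1 -3.9066 5.7598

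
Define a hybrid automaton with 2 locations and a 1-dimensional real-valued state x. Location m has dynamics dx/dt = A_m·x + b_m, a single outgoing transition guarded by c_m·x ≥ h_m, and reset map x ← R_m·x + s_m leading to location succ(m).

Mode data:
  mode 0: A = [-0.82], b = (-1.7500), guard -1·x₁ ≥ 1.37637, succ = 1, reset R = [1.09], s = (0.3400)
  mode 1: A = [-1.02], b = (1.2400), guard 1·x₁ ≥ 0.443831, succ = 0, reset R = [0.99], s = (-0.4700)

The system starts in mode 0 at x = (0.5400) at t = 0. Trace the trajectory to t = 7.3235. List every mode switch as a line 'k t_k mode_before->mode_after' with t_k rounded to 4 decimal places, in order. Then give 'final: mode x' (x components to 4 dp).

Mode 0: guard c·x = 1.3764 hit at Δt = 1.5378 (t = 1.5378), x⁻ = (-1.3764) → reset → x⁺ = (-1.1602), jump to mode 1
Mode 1: guard c·x = 0.4438 hit at Δt = 1.1023 (t = 2.6401), x⁻ = (0.4438) → reset → x⁺ = (-0.0306), jump to mode 0
Mode 0: guard c·x = 1.3764 hit at Δt = 1.2451 (t = 3.8852), x⁻ = (-1.3764) → reset → x⁺ = (-1.1602), jump to mode 1
Mode 1: guard c·x = 0.4438 hit at Δt = 1.1023 (t = 4.9875), x⁻ = (0.4438) → reset → x⁺ = (-0.0306), jump to mode 0
Mode 0: guard c·x = 1.3764 hit at Δt = 1.2451 (t = 6.2326), x⁻ = (-1.3764) → reset → x⁺ = (-1.1602), jump to mode 1
Mode 1: flow for 1.0909 to horizon, guard not reached → x = (0.4348)

1 1.5378 0->1
2 2.6401 1->0
3 3.8852 0->1
4 4.9875 1->0
5 6.2326 0->1
final: 1 0.4348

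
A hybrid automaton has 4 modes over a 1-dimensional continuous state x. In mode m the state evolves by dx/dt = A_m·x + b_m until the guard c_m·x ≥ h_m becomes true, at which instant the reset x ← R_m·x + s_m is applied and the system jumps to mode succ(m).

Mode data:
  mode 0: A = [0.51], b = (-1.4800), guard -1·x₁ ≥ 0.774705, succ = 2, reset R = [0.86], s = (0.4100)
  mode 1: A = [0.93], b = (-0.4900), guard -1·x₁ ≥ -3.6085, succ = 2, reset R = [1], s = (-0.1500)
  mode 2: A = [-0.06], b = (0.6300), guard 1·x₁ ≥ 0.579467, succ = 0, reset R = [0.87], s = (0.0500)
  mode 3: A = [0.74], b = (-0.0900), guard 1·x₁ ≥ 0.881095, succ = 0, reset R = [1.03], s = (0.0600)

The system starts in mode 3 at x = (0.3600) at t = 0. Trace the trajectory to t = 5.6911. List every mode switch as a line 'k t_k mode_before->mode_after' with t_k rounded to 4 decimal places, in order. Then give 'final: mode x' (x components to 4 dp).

1 1.5659 3->0
2 2.8251 0->2
3 4.1731 2->0
4 5.0525 0->2
final: 2 0.1481

Mode 3: guard c·x = 0.8811 hit at Δt = 1.5659 (t = 1.5659), x⁻ = (0.8811) → reset → x⁺ = (0.9675), jump to mode 0
Mode 0: guard c·x = 0.7747 hit at Δt = 1.2592 (t = 2.8251), x⁻ = (-0.7747) → reset → x⁺ = (-0.2562), jump to mode 2
Mode 2: guard c·x = 0.5795 hit at Δt = 1.3480 (t = 4.1731), x⁻ = (0.5795) → reset → x⁺ = (0.5541), jump to mode 0
Mode 0: guard c·x = 0.7747 hit at Δt = 0.8794 (t = 5.0525), x⁻ = (-0.7747) → reset → x⁺ = (-0.2562), jump to mode 2
Mode 2: flow for 0.6386 to horizon, guard not reached → x = (0.1481)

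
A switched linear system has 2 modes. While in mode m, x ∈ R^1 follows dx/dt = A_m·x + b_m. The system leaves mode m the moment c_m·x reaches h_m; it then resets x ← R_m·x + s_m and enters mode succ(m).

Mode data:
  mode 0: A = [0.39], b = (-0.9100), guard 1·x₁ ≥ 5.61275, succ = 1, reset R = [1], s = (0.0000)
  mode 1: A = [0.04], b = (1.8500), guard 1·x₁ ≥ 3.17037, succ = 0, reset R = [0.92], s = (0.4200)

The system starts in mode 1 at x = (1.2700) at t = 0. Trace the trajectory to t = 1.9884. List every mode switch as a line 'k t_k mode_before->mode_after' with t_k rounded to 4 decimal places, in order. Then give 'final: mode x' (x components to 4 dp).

1 0.9803 1->0
final: 0 3.8200

Mode 1: guard c·x = 3.1704 hit at Δt = 0.9803 (t = 0.9803), x⁻ = (3.1704) → reset → x⁺ = (3.3367), jump to mode 0
Mode 0: flow for 1.0081 to horizon, guard not reached → x = (3.8200)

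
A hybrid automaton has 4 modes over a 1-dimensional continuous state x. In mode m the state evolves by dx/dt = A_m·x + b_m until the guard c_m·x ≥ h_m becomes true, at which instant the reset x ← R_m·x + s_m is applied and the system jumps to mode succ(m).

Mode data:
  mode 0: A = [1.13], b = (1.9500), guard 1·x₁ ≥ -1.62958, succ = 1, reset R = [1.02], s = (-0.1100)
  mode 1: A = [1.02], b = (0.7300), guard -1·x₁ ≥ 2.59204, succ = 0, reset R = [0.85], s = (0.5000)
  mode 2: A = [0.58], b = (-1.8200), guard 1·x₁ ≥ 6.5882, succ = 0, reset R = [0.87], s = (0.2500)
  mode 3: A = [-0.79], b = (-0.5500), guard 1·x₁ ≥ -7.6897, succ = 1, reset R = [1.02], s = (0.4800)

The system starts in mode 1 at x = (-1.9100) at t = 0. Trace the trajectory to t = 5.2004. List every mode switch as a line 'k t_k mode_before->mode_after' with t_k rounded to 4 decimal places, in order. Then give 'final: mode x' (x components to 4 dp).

Mode 1: guard c·x = 2.5920 hit at Δt = 0.4429 (t = 0.4429), x⁻ = (-2.5920) → reset → x⁺ = (-1.7032), jump to mode 0
Mode 0: guard c·x = -1.6296 hit at Δt = 1.2875 (t = 1.7304), x⁻ = (-1.6296) → reset → x⁺ = (-1.7722), jump to mode 1
Mode 1: guard c·x = 2.5920 hit at Δt = 0.5631 (t = 2.2935), x⁻ = (-2.5920) → reset → x⁺ = (-1.7032), jump to mode 0
Mode 0: guard c·x = -1.6296 hit at Δt = 1.2875 (t = 3.5809), x⁻ = (-1.6296) → reset → x⁺ = (-1.7722), jump to mode 1
Mode 1: guard c·x = 2.5920 hit at Δt = 0.5631 (t = 4.1441), x⁻ = (-2.5920) → reset → x⁺ = (-1.7032), jump to mode 0
Mode 0: flow for 1.0563 to horizon, guard not reached → x = (-1.6517)

1 0.4429 1->0
2 1.7304 0->1
3 2.2935 1->0
4 3.5809 0->1
5 4.1441 1->0
final: 0 -1.6517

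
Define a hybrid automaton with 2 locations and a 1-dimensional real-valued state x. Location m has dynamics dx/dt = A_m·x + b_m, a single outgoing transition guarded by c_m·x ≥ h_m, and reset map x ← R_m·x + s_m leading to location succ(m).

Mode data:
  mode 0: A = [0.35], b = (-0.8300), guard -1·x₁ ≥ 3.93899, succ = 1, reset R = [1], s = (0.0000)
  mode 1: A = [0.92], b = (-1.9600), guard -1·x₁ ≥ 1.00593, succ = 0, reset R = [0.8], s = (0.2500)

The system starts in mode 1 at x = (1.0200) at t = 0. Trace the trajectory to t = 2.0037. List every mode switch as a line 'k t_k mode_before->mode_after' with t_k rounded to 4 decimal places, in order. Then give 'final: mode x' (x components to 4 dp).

1 1.1286 1->0
final: 0 -1.6034

Mode 1: guard c·x = 1.0059 hit at Δt = 1.1286 (t = 1.1286), x⁻ = (-1.0059) → reset → x⁺ = (-0.5547), jump to mode 0
Mode 0: flow for 0.8751 to horizon, guard not reached → x = (-1.6034)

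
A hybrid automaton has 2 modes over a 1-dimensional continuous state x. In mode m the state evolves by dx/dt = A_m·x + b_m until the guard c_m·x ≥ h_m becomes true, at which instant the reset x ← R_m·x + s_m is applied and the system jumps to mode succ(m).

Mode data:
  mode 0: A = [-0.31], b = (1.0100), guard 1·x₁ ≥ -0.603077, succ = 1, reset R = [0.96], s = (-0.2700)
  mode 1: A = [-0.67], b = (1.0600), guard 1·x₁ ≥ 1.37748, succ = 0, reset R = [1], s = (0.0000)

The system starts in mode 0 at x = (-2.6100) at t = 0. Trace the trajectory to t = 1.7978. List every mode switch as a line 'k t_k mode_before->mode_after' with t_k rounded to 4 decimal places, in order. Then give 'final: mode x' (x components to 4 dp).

1 1.3502 0->1
final: 1 -0.2191

Mode 0: guard c·x = -0.6031 hit at Δt = 1.3502 (t = 1.3502), x⁻ = (-0.6031) → reset → x⁺ = (-0.8490), jump to mode 1
Mode 1: flow for 0.4476 to horizon, guard not reached → x = (-0.2191)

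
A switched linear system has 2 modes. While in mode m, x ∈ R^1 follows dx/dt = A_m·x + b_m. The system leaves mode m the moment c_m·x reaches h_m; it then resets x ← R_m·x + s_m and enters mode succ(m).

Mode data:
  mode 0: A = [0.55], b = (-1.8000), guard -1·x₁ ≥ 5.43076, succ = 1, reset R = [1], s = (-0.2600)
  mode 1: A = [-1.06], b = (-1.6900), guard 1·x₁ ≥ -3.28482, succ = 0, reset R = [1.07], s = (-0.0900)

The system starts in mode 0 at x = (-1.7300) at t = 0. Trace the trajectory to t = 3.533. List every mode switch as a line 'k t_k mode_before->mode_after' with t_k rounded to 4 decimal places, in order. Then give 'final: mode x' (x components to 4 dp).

Mode 0: guard c·x = 5.4308 hit at Δt = 1.0068 (t = 1.0068), x⁻ = (-5.4308) → reset → x⁺ = (-5.6908), jump to mode 1
Mode 1: guard c·x = -3.2848 hit at Δt = 0.8350 (t = 1.8418), x⁻ = (-3.2848) → reset → x⁺ = (-3.6048), jump to mode 0
Mode 0: guard c·x = 5.4308 hit at Δt = 0.4281 (t = 2.2699), x⁻ = (-5.4308) → reset → x⁺ = (-5.6908), jump to mode 1
Mode 1: guard c·x = -3.2848 hit at Δt = 0.8350 (t = 3.1049), x⁻ = (-3.2848) → reset → x⁺ = (-3.6048), jump to mode 0
Mode 0: flow for 0.4281 to horizon, guard not reached → x = (-5.4305)

1 1.0068 0->1
2 1.8418 1->0
3 2.2699 0->1
4 3.1049 1->0
final: 0 -5.4305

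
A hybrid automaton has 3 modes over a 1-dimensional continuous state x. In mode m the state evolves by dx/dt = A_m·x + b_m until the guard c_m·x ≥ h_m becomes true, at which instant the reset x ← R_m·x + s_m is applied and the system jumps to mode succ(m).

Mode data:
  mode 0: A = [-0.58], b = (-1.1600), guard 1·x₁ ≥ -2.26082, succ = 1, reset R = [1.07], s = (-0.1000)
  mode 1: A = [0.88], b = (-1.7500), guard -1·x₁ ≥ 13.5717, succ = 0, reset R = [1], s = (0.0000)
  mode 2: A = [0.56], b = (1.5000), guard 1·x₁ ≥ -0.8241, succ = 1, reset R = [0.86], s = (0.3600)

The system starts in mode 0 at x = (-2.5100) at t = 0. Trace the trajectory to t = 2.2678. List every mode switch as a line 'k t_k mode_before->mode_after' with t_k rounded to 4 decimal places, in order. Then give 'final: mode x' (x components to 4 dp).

Mode 0: guard c·x = -2.2608 hit at Δt = 1.1562 (t = 1.1562), x⁻ = (-2.2608) → reset → x⁺ = (-2.5191), jump to mode 1
Mode 1: flow for 1.1116 to horizon, guard not reached → x = (-10.0008)

1 1.1562 0->1
final: 1 -10.0008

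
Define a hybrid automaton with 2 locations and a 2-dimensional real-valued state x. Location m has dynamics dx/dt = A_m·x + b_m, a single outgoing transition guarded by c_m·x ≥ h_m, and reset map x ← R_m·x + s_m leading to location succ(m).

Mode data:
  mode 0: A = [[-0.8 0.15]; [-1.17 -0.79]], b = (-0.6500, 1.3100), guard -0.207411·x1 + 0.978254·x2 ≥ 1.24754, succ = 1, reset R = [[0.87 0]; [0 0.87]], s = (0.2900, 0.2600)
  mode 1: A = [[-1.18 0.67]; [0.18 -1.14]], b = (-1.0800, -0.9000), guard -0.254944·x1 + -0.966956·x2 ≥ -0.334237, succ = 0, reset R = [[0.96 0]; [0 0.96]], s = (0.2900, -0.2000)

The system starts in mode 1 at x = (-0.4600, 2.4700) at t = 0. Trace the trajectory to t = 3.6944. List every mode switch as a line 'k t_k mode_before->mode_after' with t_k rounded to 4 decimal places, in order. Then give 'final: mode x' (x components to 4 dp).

1 0.8379 1->0
2 1.8080 0->1
3 2.2919 1->0
4 3.3552 0->1
final: 1 -0.1384 0.6296

Mode 1: guard c·x = -0.3342 hit at Δt = 0.8379 (t = 0.8379), x⁻ = (-0.3419, 0.4358) → reset → x⁺ = (-0.0383, 0.2184), jump to mode 0
Mode 0: guard c·x = 1.2475 hit at Δt = 0.9701 (t = 1.8080), x⁻ = (-0.3751, 1.1957) → reset → x⁺ = (-0.0364, 1.3003), jump to mode 1
Mode 1: guard c·x = -0.3342 hit at Δt = 0.4839 (t = 2.2919), x⁻ = (-0.2281, 0.4058) → reset → x⁺ = (0.0710, 0.1896), jump to mode 0
Mode 0: guard c·x = 1.2475 hit at Δt = 1.0633 (t = 3.3552), x⁻ = (-0.3498, 1.2011) → reset → x⁺ = (-0.0143, 1.3050), jump to mode 1
Mode 1: flow for 0.3392 to horizon, guard not reached → x = (-0.1384, 0.6296)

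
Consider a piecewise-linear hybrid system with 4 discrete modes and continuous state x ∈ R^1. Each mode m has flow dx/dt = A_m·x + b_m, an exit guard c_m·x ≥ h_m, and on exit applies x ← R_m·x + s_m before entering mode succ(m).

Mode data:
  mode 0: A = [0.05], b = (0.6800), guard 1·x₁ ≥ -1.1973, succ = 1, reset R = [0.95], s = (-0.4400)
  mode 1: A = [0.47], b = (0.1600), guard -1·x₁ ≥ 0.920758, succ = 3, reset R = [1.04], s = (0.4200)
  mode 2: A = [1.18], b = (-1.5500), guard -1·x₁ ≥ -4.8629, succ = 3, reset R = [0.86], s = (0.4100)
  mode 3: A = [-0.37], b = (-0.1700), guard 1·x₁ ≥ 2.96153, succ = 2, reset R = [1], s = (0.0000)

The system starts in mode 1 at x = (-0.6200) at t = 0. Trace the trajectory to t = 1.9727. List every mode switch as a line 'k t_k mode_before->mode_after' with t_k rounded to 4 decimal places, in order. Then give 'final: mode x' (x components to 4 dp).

1 1.5539 1->3
final: 3 -0.5264

Mode 1: guard c·x = 0.9208 hit at Δt = 1.5539 (t = 1.5539), x⁻ = (-0.9208) → reset → x⁺ = (-0.5376), jump to mode 3
Mode 3: flow for 0.4188 to horizon, guard not reached → x = (-0.5264)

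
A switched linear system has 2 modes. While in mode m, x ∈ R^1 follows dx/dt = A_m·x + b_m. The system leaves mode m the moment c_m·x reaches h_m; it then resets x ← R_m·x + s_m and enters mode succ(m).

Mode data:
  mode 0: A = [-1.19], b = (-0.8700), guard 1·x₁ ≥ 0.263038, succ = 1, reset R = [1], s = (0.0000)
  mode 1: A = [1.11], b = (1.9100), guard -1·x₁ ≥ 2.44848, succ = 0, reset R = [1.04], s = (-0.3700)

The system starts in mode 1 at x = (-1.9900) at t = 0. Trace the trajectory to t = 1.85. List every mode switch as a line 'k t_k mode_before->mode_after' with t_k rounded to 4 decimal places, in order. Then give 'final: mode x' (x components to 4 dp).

1 0.8957 1->0
final: 0 -1.4331

Mode 1: guard c·x = 2.4485 hit at Δt = 0.8957 (t = 0.8957), x⁻ = (-2.4485) → reset → x⁺ = (-2.9164), jump to mode 0
Mode 0: flow for 0.9543 to horizon, guard not reached → x = (-1.4331)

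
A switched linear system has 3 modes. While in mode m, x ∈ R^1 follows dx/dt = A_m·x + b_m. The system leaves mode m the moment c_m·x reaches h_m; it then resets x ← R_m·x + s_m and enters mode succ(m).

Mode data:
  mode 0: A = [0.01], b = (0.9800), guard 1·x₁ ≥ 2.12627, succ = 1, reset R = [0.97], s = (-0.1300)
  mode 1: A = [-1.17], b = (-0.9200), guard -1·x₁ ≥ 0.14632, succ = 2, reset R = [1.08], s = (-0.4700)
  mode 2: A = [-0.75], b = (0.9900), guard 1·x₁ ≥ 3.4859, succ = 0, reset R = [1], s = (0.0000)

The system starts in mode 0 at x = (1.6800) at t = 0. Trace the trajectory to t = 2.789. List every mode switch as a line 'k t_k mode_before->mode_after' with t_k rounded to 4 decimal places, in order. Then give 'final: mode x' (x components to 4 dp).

1 0.4467 0->1
2 1.6830 1->2
final: 2 0.4701

Mode 0: guard c·x = 2.1263 hit at Δt = 0.4467 (t = 0.4467), x⁻ = (2.1263) → reset → x⁺ = (1.9325), jump to mode 1
Mode 1: guard c·x = 0.1463 hit at Δt = 1.2363 (t = 1.6830), x⁻ = (-0.1463) → reset → x⁺ = (-0.6280), jump to mode 2
Mode 2: flow for 1.1060 to horizon, guard not reached → x = (0.4701)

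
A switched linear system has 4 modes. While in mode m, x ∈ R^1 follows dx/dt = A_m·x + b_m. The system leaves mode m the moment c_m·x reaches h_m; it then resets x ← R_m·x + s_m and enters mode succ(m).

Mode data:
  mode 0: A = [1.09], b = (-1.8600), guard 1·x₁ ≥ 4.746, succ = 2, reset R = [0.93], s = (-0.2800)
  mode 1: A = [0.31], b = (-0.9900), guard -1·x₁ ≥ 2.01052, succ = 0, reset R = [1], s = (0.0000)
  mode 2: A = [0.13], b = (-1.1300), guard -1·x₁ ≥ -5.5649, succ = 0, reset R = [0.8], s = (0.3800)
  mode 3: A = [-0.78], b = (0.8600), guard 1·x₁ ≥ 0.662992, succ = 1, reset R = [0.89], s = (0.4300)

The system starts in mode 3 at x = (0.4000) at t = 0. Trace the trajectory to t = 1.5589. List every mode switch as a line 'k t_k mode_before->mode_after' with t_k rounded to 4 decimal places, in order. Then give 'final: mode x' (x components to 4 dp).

1 0.6012 3->1
final: 1 0.2688

Mode 3: guard c·x = 0.6630 hit at Δt = 0.6012 (t = 0.6012), x⁻ = (0.6630) → reset → x⁺ = (1.0201), jump to mode 1
Mode 1: flow for 0.9577 to horizon, guard not reached → x = (0.2688)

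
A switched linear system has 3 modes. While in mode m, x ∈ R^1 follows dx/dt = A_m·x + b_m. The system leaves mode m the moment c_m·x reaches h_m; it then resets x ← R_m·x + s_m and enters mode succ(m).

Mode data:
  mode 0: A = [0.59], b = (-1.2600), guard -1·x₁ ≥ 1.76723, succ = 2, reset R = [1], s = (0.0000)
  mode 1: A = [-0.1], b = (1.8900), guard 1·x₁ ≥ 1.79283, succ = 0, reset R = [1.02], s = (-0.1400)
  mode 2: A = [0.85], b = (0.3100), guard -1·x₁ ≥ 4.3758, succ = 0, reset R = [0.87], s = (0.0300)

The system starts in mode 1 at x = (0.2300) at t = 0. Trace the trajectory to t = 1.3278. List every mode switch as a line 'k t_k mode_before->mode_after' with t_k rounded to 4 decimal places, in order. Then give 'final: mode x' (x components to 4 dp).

Mode 1: guard c·x = 1.7928 hit at Δt = 0.8742 (t = 0.8742), x⁻ = (1.7928) → reset → x⁺ = (1.6887), jump to mode 0
Mode 0: flow for 0.4536 to horizon, guard not reached → x = (1.5516)

1 0.8742 1->0
final: 0 1.5516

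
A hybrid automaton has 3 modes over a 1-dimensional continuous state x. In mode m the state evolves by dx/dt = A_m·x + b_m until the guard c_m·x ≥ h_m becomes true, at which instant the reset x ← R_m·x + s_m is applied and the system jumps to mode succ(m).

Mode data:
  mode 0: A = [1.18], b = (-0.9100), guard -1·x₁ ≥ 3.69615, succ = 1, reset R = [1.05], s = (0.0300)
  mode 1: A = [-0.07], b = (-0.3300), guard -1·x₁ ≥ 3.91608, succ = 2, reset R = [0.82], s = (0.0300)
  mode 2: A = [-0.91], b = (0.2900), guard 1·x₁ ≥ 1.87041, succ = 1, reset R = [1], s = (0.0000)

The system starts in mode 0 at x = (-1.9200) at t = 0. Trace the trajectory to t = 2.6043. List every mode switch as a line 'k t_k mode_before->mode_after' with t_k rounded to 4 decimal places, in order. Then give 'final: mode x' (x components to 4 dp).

Mode 0: guard c·x = 3.6961 hit at Δt = 0.4295 (t = 0.4295), x⁻ = (-3.6961) → reset → x⁺ = (-3.8510), jump to mode 1
Mode 1: guard c·x = 3.9161 hit at Δt = 1.1204 (t = 1.5499), x⁻ = (-3.9161) → reset → x⁺ = (-3.1812), jump to mode 2
Mode 2: flow for 1.0544 to horizon, guard not reached → x = (-1.0221)

1 0.4295 0->1
2 1.5499 1->2
final: 2 -1.0221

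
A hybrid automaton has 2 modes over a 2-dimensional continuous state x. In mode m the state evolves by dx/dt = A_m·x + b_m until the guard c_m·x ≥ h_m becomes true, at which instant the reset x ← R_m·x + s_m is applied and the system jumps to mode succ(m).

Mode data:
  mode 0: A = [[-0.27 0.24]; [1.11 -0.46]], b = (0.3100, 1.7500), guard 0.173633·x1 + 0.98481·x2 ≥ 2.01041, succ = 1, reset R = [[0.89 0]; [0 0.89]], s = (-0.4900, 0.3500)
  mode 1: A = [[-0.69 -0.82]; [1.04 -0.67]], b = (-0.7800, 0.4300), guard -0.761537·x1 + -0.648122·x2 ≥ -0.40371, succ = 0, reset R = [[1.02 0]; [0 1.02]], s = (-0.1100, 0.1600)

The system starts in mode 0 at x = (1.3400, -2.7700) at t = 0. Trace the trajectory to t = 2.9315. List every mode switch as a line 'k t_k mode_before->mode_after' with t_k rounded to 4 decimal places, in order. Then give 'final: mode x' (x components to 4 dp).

1 1.4605 0->1
2 2.0774 1->0
final: 0 -0.0895 2.0045

Mode 0: guard c·x = 2.0104 hit at Δt = 1.4605 (t = 1.4605), x⁻ = (1.2578, 1.8197) → reset → x⁺ = (0.6294, 1.9695), jump to mode 1
Mode 1: guard c·x = -0.4037 hit at Δt = 0.6169 (t = 2.0774), x⁻ = (-0.6969, 1.4417) → reset → x⁺ = (-0.8208, 1.6306), jump to mode 0
Mode 0: flow for 0.8541 to horizon, guard not reached → x = (-0.0895, 2.0045)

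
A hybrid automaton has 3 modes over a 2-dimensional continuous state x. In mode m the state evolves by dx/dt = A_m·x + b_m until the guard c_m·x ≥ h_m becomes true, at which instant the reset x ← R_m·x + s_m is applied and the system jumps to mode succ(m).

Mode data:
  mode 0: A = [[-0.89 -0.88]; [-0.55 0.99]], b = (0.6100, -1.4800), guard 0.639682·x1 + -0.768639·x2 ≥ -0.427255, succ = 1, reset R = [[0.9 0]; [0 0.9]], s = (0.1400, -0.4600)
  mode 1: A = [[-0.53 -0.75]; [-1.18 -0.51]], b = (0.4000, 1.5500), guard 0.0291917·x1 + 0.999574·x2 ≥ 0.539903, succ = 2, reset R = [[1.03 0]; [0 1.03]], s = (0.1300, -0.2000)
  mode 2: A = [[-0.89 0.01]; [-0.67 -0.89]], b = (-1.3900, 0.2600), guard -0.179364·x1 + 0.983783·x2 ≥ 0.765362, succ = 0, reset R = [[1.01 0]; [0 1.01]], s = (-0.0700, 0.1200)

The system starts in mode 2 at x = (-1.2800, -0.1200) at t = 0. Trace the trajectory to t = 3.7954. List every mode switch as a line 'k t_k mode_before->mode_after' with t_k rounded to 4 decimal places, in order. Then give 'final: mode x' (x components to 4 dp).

1 0.6679 2->0
2 1.6760 0->1
3 2.1906 1->2
4 3.2818 2->0
final: 0 -0.6351 0.5338

Mode 2: guard c·x = 0.7654 hit at Δt = 0.6679 (t = 0.6679), x⁻ = (-1.4050, 0.5218) → reset → x⁺ = (-1.4890, 0.6470), jump to mode 0
Mode 0: guard c·x = -0.4273 hit at Δt = 1.0081 (t = 1.6760), x⁻ = (-0.4682, 0.1662) → reset → x⁺ = (-0.2814, -0.3104), jump to mode 1
Mode 1: guard c·x = 0.5399 hit at Δt = 0.5146 (t = 2.1906), x⁻ = (-0.0893, 0.5427) → reset → x⁺ = (0.0380, 0.3590), jump to mode 2
Mode 2: guard c·x = 0.7654 hit at Δt = 1.0912 (t = 3.2818), x⁻ = (-0.9528, 0.6043) → reset → x⁺ = (-1.0323, 0.7303), jump to mode 0
Mode 0: flow for 0.5136 to horizon, guard not reached → x = (-0.6351, 0.5338)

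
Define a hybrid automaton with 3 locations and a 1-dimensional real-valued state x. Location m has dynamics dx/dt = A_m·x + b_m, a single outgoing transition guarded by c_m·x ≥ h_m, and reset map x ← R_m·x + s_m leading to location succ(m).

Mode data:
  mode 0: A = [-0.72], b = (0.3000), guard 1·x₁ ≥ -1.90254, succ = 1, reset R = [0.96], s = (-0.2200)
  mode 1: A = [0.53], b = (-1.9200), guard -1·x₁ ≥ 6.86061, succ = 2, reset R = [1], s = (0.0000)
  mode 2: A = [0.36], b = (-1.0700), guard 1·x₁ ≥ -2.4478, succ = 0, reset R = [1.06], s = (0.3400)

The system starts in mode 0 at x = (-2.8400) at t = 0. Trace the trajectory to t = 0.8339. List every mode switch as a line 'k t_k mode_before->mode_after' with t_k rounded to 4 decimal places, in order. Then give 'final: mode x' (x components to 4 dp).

Mode 0: guard c·x = -1.9025 hit at Δt = 0.4715 (t = 0.4715), x⁻ = (-1.9025) → reset → x⁺ = (-2.0464), jump to mode 1
Mode 1: flow for 0.3624 to horizon, guard not reached → x = (-3.2469)

1 0.4715 0->1
final: 1 -3.2469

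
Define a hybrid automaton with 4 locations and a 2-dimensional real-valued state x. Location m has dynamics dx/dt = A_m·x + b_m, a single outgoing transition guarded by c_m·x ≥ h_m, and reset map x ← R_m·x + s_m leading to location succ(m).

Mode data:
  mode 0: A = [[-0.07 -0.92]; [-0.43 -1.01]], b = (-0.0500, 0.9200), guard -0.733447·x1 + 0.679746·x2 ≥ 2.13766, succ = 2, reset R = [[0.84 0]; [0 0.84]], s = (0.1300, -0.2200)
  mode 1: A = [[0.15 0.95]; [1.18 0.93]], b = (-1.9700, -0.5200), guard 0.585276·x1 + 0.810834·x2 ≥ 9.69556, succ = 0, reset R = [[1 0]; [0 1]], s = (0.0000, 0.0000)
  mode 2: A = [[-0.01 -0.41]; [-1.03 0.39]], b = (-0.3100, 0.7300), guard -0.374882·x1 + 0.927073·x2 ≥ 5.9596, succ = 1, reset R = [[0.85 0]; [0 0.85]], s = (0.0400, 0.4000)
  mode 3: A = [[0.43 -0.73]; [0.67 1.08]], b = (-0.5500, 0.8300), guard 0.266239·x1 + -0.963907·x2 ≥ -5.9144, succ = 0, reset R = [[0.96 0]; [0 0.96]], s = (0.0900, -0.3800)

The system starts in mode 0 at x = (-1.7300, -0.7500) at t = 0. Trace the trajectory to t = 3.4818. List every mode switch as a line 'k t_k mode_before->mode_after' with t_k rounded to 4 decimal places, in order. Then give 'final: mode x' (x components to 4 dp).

1 1.2920 0->2
2 2.4481 2->1
final: 1 1.2855 8.9583

Mode 0: guard c·x = 2.1377 hit at Δt = 1.2920 (t = 1.2920), x⁻ = (-1.9899, 0.9977) → reset → x⁺ = (-1.5415, 0.6181), jump to mode 2
Mode 2: guard c·x = 5.9596 hit at Δt = 1.1561 (t = 2.4481), x⁻ = (-3.0967, 5.1762) → reset → x⁺ = (-2.5922, 4.7998), jump to mode 1
Mode 1: flow for 1.0337 to horizon, guard not reached → x = (1.2855, 8.9583)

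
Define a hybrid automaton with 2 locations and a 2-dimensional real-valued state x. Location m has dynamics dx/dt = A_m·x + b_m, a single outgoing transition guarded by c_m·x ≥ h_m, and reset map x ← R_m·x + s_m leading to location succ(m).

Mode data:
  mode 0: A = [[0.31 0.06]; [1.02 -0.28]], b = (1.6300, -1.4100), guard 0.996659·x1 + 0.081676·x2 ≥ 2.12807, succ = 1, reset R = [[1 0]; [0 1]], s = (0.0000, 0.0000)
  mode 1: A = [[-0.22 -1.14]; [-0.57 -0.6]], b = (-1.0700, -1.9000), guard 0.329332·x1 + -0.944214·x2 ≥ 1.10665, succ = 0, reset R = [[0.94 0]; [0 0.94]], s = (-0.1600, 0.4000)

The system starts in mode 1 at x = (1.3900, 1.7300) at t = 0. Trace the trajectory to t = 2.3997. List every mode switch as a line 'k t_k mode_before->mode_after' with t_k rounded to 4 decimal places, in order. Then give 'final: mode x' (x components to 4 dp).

1 1.5172 1->0
final: 0 1.1628 -1.3585

Mode 1: guard c·x = 1.1066 hit at Δt = 1.5172 (t = 1.5172), x⁻ = (-0.1701, -1.2314) → reset → x⁺ = (-0.3199, -0.7575), jump to mode 0
Mode 0: flow for 0.8825 to horizon, guard not reached → x = (1.1628, -1.3585)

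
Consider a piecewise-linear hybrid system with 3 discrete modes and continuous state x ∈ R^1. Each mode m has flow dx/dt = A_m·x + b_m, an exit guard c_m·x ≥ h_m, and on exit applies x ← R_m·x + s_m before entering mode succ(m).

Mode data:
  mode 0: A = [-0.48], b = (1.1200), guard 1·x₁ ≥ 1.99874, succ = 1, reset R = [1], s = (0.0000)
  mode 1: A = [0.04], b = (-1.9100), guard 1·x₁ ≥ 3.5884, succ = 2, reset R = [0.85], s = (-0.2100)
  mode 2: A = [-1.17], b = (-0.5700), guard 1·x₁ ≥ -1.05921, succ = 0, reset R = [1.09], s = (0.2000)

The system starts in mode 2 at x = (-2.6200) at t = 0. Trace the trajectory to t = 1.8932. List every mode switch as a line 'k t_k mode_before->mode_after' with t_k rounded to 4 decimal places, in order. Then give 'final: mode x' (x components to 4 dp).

1 1.1248 2->0
final: 0 0.0596

Mode 2: guard c·x = -1.0592 hit at Δt = 1.1248 (t = 1.1248), x⁻ = (-1.0592) → reset → x⁺ = (-0.9545), jump to mode 0
Mode 0: flow for 0.7684 to horizon, guard not reached → x = (0.0596)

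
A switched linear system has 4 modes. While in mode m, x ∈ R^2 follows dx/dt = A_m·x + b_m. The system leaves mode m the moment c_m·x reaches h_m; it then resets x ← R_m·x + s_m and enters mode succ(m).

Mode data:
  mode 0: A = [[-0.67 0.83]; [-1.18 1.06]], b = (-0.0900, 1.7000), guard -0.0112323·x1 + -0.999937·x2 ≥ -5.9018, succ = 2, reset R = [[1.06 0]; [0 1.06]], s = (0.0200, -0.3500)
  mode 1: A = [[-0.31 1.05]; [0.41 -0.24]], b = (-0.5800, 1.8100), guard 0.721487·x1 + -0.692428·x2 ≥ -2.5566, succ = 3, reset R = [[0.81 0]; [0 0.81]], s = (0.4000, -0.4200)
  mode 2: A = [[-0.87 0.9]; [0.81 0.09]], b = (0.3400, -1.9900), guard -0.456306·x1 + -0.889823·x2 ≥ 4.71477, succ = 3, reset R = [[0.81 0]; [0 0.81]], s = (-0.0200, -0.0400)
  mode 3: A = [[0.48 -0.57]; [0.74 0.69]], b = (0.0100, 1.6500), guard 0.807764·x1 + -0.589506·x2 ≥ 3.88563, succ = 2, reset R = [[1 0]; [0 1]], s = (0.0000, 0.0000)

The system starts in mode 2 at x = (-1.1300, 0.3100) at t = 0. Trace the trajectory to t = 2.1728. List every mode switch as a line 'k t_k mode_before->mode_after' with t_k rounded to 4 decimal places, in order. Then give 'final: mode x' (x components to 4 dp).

Mode 2: guard c·x = 4.7148 hit at Δt = 1.5543 (t = 1.5543), x⁻ = (-1.8359, -4.3571) → reset → x⁺ = (-1.5071, -3.5692), jump to mode 3
Mode 3: flow for 0.6185 to horizon, guard not reached → x = (-0.3191, -4.7785)

1 1.5543 2->3
final: 3 -0.3191 -4.7785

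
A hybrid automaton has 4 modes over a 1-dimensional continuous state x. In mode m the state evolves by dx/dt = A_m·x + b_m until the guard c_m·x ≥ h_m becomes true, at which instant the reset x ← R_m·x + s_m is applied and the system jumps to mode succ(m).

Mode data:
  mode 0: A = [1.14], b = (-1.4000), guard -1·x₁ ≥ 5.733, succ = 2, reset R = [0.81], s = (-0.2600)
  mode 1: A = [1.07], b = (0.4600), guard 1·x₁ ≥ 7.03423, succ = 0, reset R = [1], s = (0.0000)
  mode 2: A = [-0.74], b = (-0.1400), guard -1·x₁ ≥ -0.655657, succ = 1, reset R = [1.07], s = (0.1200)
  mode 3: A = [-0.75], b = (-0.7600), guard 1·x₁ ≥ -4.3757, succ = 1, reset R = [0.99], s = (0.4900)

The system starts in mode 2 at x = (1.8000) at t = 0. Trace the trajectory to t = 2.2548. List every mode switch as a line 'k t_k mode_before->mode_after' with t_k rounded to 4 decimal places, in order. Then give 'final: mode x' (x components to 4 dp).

Mode 2: guard c·x = -0.6557 hit at Δt = 1.1572 (t = 1.1572), x⁻ = (0.6557) → reset → x⁺ = (0.8216), jump to mode 1
Mode 1: flow for 1.0976 to horizon, guard not reached → x = (3.6202)

1 1.1572 2->1
final: 1 3.6202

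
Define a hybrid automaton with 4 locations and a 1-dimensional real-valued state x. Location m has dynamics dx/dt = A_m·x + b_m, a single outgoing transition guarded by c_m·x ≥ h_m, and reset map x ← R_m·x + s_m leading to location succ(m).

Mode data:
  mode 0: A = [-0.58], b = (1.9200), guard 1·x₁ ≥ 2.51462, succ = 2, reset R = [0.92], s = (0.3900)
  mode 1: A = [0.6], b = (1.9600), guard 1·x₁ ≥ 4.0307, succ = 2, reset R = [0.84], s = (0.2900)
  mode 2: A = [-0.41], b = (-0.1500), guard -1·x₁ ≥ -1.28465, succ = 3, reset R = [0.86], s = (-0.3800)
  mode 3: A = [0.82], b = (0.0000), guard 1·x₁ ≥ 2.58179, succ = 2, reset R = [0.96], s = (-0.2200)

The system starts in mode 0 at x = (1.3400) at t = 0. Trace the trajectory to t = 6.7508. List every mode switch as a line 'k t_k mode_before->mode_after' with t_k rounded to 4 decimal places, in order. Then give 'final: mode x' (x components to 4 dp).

1 1.5633 0->2
2 3.0764 2->3
3 4.6256 3->2
4 5.7567 2->3
final: 3 1.6377

Mode 0: guard c·x = 2.5146 hit at Δt = 1.5633 (t = 1.5633), x⁻ = (2.5146) → reset → x⁺ = (2.7035), jump to mode 2
Mode 2: guard c·x = -1.2847 hit at Δt = 1.5131 (t = 3.0764), x⁻ = (1.2847) → reset → x⁺ = (0.7248), jump to mode 3
Mode 3: guard c·x = 2.5818 hit at Δt = 1.5492 (t = 4.6256), x⁻ = (2.5818) → reset → x⁺ = (2.2585), jump to mode 2
Mode 2: guard c·x = -1.2847 hit at Δt = 1.1311 (t = 5.7567), x⁻ = (1.2847) → reset → x⁺ = (0.7248), jump to mode 3
Mode 3: flow for 0.9941 to horizon, guard not reached → x = (1.6377)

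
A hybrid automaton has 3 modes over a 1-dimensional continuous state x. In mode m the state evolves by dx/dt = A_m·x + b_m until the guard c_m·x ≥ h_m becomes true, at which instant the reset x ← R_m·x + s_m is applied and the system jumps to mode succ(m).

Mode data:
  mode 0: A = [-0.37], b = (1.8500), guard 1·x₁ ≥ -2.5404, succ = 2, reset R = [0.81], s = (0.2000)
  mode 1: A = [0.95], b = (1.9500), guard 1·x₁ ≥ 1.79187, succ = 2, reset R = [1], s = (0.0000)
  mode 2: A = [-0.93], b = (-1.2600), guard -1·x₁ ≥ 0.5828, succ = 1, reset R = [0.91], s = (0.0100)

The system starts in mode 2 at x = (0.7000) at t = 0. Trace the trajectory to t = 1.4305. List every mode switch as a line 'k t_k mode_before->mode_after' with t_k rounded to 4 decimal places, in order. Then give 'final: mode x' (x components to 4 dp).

Mode 2: guard c·x = 0.5828 hit at Δt = 1.0526 (t = 1.0526), x⁻ = (-0.5828) → reset → x⁺ = (-0.5203), jump to mode 1
Mode 1: flow for 0.3779 to horizon, guard not reached → x = (0.1415)

1 1.0526 2->1
final: 1 0.1415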